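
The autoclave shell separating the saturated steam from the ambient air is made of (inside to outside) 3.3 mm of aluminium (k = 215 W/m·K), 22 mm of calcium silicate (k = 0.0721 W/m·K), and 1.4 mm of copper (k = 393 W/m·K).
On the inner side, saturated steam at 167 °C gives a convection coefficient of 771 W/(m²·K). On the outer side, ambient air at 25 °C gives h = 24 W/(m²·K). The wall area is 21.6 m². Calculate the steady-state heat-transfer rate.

Q ≈ 8810 W

Series thermal resistances:
R_inner film = 1/(h_i·A) = 1/(771×21.6) = 6.005×10^-5 K/W
R_aluminium = L/(kA) = 0.0033/(215×21.6) = 7.106×10^-7 K/W
R_calcium silicate = L/(kA) = 0.022/(0.0721×21.6) = 0.01413 K/W
R_copper = L/(kA) = 0.0014/(393×21.6) = 1.649×10^-7 K/W
R_outer film = 1/(h_o·A) = 1/(24×21.6) = 0.001929 K/W
R_total = 0.01612 K/W
Q = ΔT / R_total = 142 / 0.01612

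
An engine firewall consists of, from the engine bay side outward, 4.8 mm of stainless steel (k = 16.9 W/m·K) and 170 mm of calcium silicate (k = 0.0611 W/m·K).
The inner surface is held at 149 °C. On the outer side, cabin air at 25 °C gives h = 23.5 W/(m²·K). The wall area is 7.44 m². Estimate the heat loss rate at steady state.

Model the wall as resistances in series:
R_stainless steel = L/(kA) = 0.0048/(16.9×7.44) = 3.818×10^-5 K/W
R_calcium silicate = L/(kA) = 0.17/(0.0611×7.44) = 0.374 K/W
R_outer film = 1/(h_o·A) = 1/(23.5×7.44) = 0.00572 K/W
R_total = 0.3797 K/W
Q = ΔT / R_total = 124 / 0.3797

Q ≈ 327 W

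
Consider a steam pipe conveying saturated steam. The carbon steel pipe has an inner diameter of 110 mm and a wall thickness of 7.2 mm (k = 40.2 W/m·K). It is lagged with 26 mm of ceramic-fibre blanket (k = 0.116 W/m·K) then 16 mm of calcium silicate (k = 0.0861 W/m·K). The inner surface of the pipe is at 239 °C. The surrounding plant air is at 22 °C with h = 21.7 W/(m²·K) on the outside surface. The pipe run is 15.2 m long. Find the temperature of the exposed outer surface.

T ≈ 39.8 °C

For a radial system each layer contributes R = ln(r_out/r_in)/(2πkL); films add R = 1/(hA).
R_carbon steel pipe wall = ln(62.2/55)/(2π×40.2×15.2) = 3.204×10^-5 K/W
R_ceramic-fibre blanket = ln(88.2/62.2)/(2π×0.116×15.2) = 0.03153 K/W
R_calcium silicate = ln(104.2/88.2)/(2π×0.0861×15.2) = 0.02027 K/W
R_outer film = 1/(h_o·2πr_oL) = 1/(21.7×2π×0.1042×15.2) = 0.004631 K/W
R_total = 0.05646 K/W
Q = ΔT/R_total = 217/0.05646
Q = 3840 W
T_interface = T_inner − Q·ΣR(inner→interface) = 239 − 3840×0.05183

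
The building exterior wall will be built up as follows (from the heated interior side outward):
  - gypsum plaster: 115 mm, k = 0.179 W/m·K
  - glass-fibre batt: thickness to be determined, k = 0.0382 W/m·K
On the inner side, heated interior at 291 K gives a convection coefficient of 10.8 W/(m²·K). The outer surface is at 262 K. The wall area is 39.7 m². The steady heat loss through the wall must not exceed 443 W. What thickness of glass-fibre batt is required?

Thermal resistances in series:
R_inner film = 1/(h_i·A) = 1/(10.8×39.7) = 0.002332 K/W
R_gypsum plaster = L/(kA) = 0.115/(0.179×39.7) = 0.01618 K/W
Sum of the known resistances R_other = 0.01852 K/W
Required total resistance R_tot = ΔT/Q_allow = 29/443 = 0.06546 K/W
R_glass-fibre batt = R_tot − R_other = 0.04695 K/W
L = R·k·A = 0.04695×0.0382×39.7

L ≈ 71.2 mm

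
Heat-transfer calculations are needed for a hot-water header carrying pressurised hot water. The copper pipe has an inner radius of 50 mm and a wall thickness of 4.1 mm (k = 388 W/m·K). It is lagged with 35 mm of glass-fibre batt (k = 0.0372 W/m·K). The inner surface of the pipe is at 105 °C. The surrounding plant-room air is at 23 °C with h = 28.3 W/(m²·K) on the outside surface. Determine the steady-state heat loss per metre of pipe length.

Treating each annulus and film as a series resistance:
R_copper pipe wall = ln(54.1/50)/(2π×388×1) = 3.233×10^-5 K/W
R_glass-fibre batt = ln(89.1/54.1)/(2π×0.0372×1) = 2.135 K/W
R_outer film = 1/(h_o·2πr_oL) = 1/(28.3×2π×0.0891×1) = 0.06312 K/W
R_total = 2.198 K/W
Q = ΔT/R_total = 82/2.198

q′ ≈ 37.3 W/m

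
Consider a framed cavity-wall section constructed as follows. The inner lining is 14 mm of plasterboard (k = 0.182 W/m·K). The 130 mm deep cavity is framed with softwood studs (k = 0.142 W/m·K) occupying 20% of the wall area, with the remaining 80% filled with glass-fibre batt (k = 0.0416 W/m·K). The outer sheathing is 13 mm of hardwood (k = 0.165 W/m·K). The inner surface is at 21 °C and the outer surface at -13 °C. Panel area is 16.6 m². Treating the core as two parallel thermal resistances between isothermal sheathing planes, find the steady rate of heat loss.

Sheathing layers in series; stud and cavity paths in parallel between them.
R_inner = 0.014/(0.182×16.6) = 0.004634 K/W
R_stud  = 0.13/(0.142×0.2×16.6) = 0.2758 K/W
R_cav   = 0.13/(0.0416×0.8×16.6) = 0.2353 K/W
1/R_core = 1/R_stud + 1/R_cav → R_core = 0.127 K/W
R_outer = 0.013/(0.165×16.6) = 0.004746 K/W
R_total = 0.1363 K/W
Q = ΔT/R_total = 34/0.1363

Q ≈ 249 W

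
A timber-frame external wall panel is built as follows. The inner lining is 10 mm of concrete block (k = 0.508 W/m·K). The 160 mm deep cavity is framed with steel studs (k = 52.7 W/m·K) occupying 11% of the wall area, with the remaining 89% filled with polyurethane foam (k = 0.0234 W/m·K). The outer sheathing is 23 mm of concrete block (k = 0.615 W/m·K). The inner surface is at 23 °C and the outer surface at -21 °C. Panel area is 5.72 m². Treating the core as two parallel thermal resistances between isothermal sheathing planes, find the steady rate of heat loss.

Sheathing layers in series; stud and cavity paths in parallel between them.
R_inner = 0.01/(0.508×5.72) = 0.003441 K/W
R_stud  = 0.16/(52.7×0.11×5.72) = 0.004825 K/W
R_cav   = 0.16/(0.0234×0.89×5.72) = 1.343 K/W
1/R_core = 1/R_stud + 1/R_cav → R_core = 0.004808 K/W
R_outer = 0.023/(0.615×5.72) = 0.006538 K/W
R_total = 0.01479 K/W
Q = ΔT/R_total = 44/0.01479

Q ≈ 2980 W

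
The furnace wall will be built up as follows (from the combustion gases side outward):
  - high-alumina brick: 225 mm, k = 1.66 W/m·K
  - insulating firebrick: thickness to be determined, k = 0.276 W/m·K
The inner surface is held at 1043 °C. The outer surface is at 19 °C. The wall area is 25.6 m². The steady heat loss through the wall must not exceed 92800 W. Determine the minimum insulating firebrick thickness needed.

Thermal resistances in series:
R_high-alumina brick = L/(kA) = 0.225/(1.66×25.6) = 0.005295 K/W
Sum of the known resistances R_other = 0.005295 K/W
Required total resistance R_tot = ΔT/Q_allow = 1024/92800 = 0.01103 K/W
R_insulating firebrick = R_tot − R_other = 0.00574 K/W
L = R·k·A = 0.00574×0.276×25.6

L ≈ 40.6 mm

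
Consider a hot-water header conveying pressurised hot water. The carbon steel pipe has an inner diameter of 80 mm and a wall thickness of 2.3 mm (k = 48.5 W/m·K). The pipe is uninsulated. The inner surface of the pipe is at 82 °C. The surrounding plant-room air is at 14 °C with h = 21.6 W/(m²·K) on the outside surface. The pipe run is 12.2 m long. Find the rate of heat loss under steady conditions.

Radial resistances (cylindrical: R_cond = ln(r_o/r_i)/(2πkL), R_conv = 1/(h·2πrL)):
R_carbon steel pipe wall = ln(42.3/40)/(2π×48.5×12.2) = 1.504×10^-5 K/W
R_outer film = 1/(h_o·2πr_oL) = 1/(21.6×2π×0.0423×12.2) = 0.01428 K/W
R_total = 0.01429 K/W
Q = ΔT/R_total = 68/0.01429

Q ≈ 4760 W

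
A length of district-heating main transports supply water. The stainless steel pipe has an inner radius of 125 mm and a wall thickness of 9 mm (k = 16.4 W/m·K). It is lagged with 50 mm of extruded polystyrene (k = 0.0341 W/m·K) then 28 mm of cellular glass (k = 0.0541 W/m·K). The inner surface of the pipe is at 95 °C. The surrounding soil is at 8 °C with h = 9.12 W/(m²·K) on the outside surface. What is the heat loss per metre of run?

q′ ≈ 43.9 W/m

Treating each annulus and film as a series resistance:
R_stainless steel pipe wall = ln(134/125)/(2π×16.4×1) = 6.747×10^-4 K/W
R_extruded polystyrene = ln(184/134)/(2π×0.0341×1) = 1.48 K/W
R_cellular glass = ln(212/184)/(2π×0.0541×1) = 0.4167 K/W
R_outer film = 1/(h_o·2πr_oL) = 1/(9.12×2π×0.212×1) = 0.08232 K/W
R_total = 1.98 K/W
Q = ΔT/R_total = 87/1.98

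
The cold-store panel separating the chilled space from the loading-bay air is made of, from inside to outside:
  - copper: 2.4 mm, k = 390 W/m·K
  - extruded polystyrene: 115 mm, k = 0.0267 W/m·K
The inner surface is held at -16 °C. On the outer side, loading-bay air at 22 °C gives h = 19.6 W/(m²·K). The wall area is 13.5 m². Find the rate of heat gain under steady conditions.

Q ≈ 118 W

Treating each layer as a thermal resistance in series:
R_copper = L/(kA) = 0.0024/(390×13.5) = 4.558×10^-7 K/W
R_extruded polystyrene = L/(kA) = 0.115/(0.0267×13.5) = 0.319 K/W
R_outer film = 1/(h_o·A) = 1/(19.6×13.5) = 0.003779 K/W
R_total = 0.3228 K/W
Q = ΔT / R_total = 38 / 0.3228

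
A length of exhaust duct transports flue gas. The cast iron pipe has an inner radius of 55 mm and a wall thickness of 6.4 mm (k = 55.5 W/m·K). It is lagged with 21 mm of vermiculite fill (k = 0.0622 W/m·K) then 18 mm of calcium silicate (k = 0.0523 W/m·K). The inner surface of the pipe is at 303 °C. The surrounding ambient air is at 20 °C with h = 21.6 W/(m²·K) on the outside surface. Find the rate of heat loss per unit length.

Per-layer cylindrical resistances, series-summed:
R_cast iron pipe wall = ln(61.4/55)/(2π×55.5×1) = 3.157×10^-4 K/W
R_vermiculite fill = ln(82.4/61.4)/(2π×0.0622×1) = 0.7527 K/W
R_calcium silicate = ln(100.4/82.4)/(2π×0.0523×1) = 0.6012 K/W
R_outer film = 1/(h_o·2πr_oL) = 1/(21.6×2π×0.1004×1) = 0.07339 K/W
R_total = 1.428 K/W
Q = ΔT/R_total = 283/1.428

q′ ≈ 198 W/m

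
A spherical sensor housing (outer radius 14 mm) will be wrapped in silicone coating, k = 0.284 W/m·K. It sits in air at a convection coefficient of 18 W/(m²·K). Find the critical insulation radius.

For a sphere r_cr = 2k/h = 2×0.284/18
r_cr = 31.6 mm; since the bare radius (14 mm) is below r_cr, adding a thin layer of insulation will *increase* heat loss.

r_cr ≈ 31.6 mm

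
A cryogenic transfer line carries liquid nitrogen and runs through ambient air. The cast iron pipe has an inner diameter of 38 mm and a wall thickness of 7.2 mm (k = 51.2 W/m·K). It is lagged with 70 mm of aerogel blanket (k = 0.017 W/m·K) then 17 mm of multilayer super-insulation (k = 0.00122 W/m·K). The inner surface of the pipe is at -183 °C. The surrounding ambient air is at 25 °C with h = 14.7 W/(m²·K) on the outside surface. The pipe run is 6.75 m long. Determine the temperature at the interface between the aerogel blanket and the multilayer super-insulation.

T ≈ -107 °C

Treating each annulus and film as a series resistance:
R_cast iron pipe wall = ln(26.2/19)/(2π×51.2×6.75) = 1.48×10^-4 K/W
R_aerogel blanket = ln(96.2/26.2)/(2π×0.017×6.75) = 1.804 K/W
R_multilayer super-insulation = ln(113.2/96.2)/(2π×0.00122×6.75) = 3.145 K/W
R_outer film = 1/(h_o·2πr_oL) = 1/(14.7×2π×0.1132×6.75) = 0.01417 K/W
R_total = 4.963 K/W
Q = ΔT/R_total = 208/4.963
Q = 41.9 W
T_interface = T_inner + Q·ΣR(inner→interface) = -183 + 41.9×1.804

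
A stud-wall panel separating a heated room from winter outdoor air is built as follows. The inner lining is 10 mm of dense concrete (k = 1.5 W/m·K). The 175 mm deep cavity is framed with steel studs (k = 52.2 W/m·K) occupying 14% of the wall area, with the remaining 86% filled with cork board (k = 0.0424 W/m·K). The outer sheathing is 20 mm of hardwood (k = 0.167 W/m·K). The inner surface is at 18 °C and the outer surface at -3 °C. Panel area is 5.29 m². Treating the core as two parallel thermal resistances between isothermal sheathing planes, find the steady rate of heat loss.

Q ≈ 739 W

Sheathing layers in series; stud and cavity paths in parallel between them.
R_inner = 0.01/(1.5×5.29) = 0.00126 K/W
R_stud  = 0.175/(52.2×0.14×5.29) = 0.004527 K/W
R_cav   = 0.175/(0.0424×0.86×5.29) = 0.9072 K/W
1/R_core = 1/R_stud + 1/R_cav → R_core = 0.004504 K/W
R_outer = 0.02/(0.167×5.29) = 0.02264 K/W
R_total = 0.0284 K/W
Q = ΔT/R_total = 21/0.0284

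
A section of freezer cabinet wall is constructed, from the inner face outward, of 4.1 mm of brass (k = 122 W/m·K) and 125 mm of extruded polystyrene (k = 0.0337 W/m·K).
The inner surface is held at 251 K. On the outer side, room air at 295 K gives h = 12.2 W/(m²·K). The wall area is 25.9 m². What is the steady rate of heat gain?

Treating each layer as a thermal resistance in series:
R_brass = L/(kA) = 0.0041/(122×25.9) = 1.298×10^-6 K/W
R_extruded polystyrene = L/(kA) = 0.125/(0.0337×25.9) = 0.1432 K/W
R_outer film = 1/(h_o·A) = 1/(12.2×25.9) = 0.003165 K/W
R_total = 0.1464 K/W
Q = ΔT / R_total = 44 / 0.1464

Q ≈ 301 W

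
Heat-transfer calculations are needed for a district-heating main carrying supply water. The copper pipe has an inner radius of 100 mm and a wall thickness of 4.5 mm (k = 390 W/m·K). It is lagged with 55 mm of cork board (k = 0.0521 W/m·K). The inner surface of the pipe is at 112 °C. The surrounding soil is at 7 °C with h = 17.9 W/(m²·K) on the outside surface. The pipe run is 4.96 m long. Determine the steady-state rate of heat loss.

Q ≈ 386 W

Treating each annulus and film as a series resistance:
R_copper pipe wall = ln(104.5/100)/(2π×390×4.96) = 3.622×10^-6 K/W
R_cork board = ln(159.5/104.5)/(2π×0.0521×4.96) = 0.2604 K/W
R_outer film = 1/(h_o·2πr_oL) = 1/(17.9×2π×0.1595×4.96) = 0.01124 K/W
R_total = 0.2717 K/W
Q = ΔT/R_total = 105/0.2717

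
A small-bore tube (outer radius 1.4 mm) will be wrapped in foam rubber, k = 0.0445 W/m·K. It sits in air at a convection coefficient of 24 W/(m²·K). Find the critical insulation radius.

r_cr ≈ 1.85 mm

For a cylinder r_cr = k/h = 0.0445/24
r_cr = 1.85 mm; since the bare radius (1.4 mm) is below r_cr, adding a thin layer of insulation will *increase* heat loss.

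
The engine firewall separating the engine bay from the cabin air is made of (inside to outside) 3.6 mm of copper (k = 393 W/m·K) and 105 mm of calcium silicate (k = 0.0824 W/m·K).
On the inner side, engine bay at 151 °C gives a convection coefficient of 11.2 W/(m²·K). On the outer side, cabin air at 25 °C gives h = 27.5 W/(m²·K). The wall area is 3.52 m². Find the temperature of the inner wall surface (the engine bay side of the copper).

T ≈ 143 °C

Treating each layer as a thermal resistance in series:
R_inner film = 1/(h_i·A) = 1/(11.2×3.52) = 0.02537 K/W
R_copper = L/(kA) = 0.0036/(393×3.52) = 2.602×10^-6 K/W
R_calcium silicate = L/(kA) = 0.105/(0.0824×3.52) = 0.362 K/W
R_outer film = 1/(h_o·A) = 1/(27.5×3.52) = 0.01033 K/W
R_total = 0.3977 K/W;  Q = ΔT/R_total = 126/0.3977 = 316.8 W
T_interface = T_inner − Q·ΣR(inner→interface) = 151 − 317×0.02537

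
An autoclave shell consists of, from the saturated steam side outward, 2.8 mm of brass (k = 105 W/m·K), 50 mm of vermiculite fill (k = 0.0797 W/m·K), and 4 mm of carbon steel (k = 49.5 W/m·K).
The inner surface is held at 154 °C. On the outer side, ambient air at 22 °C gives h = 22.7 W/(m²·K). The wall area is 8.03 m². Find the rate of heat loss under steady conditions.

Q ≈ 1580 W

Series thermal resistances:
R_brass = L/(kA) = 0.0028/(105×8.03) = 3.321×10^-6 K/W
R_vermiculite fill = L/(kA) = 0.05/(0.0797×8.03) = 0.07813 K/W
R_carbon steel = L/(kA) = 0.004/(49.5×8.03) = 1.006×10^-5 K/W
R_outer film = 1/(h_o·A) = 1/(22.7×8.03) = 0.005486 K/W
R_total = 0.08363 K/W
Q = ΔT / R_total = 132 / 0.08363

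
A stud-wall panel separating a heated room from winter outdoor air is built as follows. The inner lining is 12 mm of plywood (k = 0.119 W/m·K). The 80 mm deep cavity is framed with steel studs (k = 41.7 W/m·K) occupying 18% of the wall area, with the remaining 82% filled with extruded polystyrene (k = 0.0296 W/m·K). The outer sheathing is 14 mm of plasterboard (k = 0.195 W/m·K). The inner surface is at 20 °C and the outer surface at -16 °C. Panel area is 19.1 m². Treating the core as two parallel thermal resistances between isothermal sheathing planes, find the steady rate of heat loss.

Q ≈ 3750 W

Sheathing layers in series; stud and cavity paths in parallel between them.
R_inner = 0.012/(0.119×19.1) = 0.00528 K/W
R_stud  = 0.08/(41.7×0.18×19.1) = 5.58×10^-4 K/W
R_cav   = 0.08/(0.0296×0.82×19.1) = 0.1726 K/W
1/R_core = 1/R_stud + 1/R_cav → R_core = 5.562×10^-4 K/W
R_outer = 0.014/(0.195×19.1) = 0.003759 K/W
R_total = 0.009595 K/W
Q = ΔT/R_total = 36/0.009595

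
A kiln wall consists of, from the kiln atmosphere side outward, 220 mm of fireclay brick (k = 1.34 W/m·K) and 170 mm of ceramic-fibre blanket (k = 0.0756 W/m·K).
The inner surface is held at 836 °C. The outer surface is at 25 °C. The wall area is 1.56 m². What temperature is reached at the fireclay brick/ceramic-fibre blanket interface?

T ≈ 781 °C

Thermal resistances in series:
R_fireclay brick = L/(kA) = 0.22/(1.34×1.56) = 0.1052 K/W
R_ceramic-fibre blanket = L/(kA) = 0.17/(0.0756×1.56) = 1.441 K/W
R_total = 1.547 K/W;  Q = ΔT/R_total = 811/1.547 = 524.3 W
T_interface = T_inner − Q·ΣR(inner→interface) = 836 − 524×0.1052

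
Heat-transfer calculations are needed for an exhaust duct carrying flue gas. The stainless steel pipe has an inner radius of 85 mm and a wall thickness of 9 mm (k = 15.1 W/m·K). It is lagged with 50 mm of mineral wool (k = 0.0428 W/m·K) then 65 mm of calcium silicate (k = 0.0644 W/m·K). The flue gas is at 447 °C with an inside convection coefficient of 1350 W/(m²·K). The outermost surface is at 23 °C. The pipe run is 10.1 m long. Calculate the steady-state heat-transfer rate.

Per-layer cylindrical resistances, series-summed:
R_inner film = 1/(h_i·2πr₁L) = 1/(1350×2π×0.085×10.1) = 1.373×10^-4 K/W
R_stainless steel pipe wall = ln(94/85)/(2π×15.1×10.1) = 1.05×10^-4 K/W
R_mineral wool = ln(144/94)/(2π×0.0428×10.1) = 0.157 K/W
R_calcium silicate = ln(209/144)/(2π×0.0644×10.1) = 0.09115 K/W
R_total = 0.2484 K/W
Q = ΔT/R_total = 424/0.2484

Q ≈ 1710 W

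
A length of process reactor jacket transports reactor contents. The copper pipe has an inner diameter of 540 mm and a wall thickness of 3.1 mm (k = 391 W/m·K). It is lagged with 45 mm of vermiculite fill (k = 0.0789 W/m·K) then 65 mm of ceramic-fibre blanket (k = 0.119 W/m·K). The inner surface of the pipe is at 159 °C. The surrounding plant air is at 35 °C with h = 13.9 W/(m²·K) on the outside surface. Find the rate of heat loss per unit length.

q′ ≈ 212 W/m

Treating each annulus and film as a series resistance:
R_copper pipe wall = ln(273.1/270)/(2π×391×1) = 4.647×10^-6 K/W
R_vermiculite fill = ln(318.1/273.1)/(2π×0.0789×1) = 0.3077 K/W
R_ceramic-fibre blanket = ln(383.1/318.1)/(2π×0.119×1) = 0.2487 K/W
R_outer film = 1/(h_o·2πr_oL) = 1/(13.9×2π×0.3831×1) = 0.02989 K/W
R_total = 0.5862 K/W
Q = ΔT/R_total = 124/0.5862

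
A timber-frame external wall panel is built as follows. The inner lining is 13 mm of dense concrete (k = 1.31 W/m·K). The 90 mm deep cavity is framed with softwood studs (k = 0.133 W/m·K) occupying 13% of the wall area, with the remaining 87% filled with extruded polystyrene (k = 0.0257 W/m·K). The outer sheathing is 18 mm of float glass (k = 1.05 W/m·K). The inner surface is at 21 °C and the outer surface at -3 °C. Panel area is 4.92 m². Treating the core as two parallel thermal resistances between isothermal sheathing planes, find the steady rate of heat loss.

Q ≈ 51.4 W

Sheathing layers in series; stud and cavity paths in parallel between them.
R_inner = 0.013/(1.31×4.92) = 0.002017 K/W
R_stud  = 0.09/(0.133×0.13×4.92) = 1.058 K/W
R_cav   = 0.09/(0.0257×0.87×4.92) = 0.8181 K/W
1/R_core = 1/R_stud + 1/R_cav → R_core = 0.4614 K/W
R_outer = 0.018/(1.05×4.92) = 0.003484 K/W
R_total = 0.4669 K/W
Q = ΔT/R_total = 24/0.4669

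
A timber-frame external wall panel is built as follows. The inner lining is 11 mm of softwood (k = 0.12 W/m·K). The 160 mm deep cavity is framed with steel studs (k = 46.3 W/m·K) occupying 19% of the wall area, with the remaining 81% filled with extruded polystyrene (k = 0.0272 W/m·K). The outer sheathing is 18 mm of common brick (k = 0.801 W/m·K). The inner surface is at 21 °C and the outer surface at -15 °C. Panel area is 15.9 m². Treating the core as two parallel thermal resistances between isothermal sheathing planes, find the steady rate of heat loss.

Sheathing layers in series; stud and cavity paths in parallel between them.
R_inner = 0.011/(0.12×15.9) = 0.005765 K/W
R_stud  = 0.16/(46.3×0.19×15.9) = 0.001144 K/W
R_cav   = 0.16/(0.0272×0.81×15.9) = 0.4567 K/W
1/R_core = 1/R_stud + 1/R_cav → R_core = 0.001141 K/W
R_outer = 0.018/(0.801×15.9) = 0.001413 K/W
R_total = 0.00832 K/W
Q = ΔT/R_total = 36/0.00832

Q ≈ 4330 W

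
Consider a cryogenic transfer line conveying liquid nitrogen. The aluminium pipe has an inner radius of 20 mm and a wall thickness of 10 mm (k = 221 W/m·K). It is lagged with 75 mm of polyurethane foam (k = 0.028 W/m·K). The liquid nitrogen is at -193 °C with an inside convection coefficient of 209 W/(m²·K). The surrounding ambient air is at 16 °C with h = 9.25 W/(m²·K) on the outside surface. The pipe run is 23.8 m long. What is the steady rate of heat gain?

Radial resistances (cylindrical: R_cond = ln(r_o/r_i)/(2πkL), R_conv = 1/(h·2πrL)):
R_inner film = 1/(h_i·2πr₁L) = 1/(209×2π×0.02×23.8) = 0.0016 K/W
R_aluminium pipe wall = ln(30/20)/(2π×221×23.8) = 1.227×10^-5 K/W
R_polyurethane foam = ln(105/30)/(2π×0.028×23.8) = 0.2992 K/W
R_outer film = 1/(h_o·2πr_oL) = 1/(9.25×2π×0.105×23.8) = 0.006885 K/W
R_total = 0.3077 K/W
Q = ΔT/R_total = 209/0.3077

Q ≈ 679 W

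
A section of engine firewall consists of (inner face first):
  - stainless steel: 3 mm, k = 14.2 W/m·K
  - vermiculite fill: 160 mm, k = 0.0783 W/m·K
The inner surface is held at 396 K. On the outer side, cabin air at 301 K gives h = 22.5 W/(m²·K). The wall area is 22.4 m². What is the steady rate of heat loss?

Q ≈ 1020 W

Using the resistance-network approach (series):
R_stainless steel = L/(kA) = 0.003/(14.2×22.4) = 9.432×10^-6 K/W
R_vermiculite fill = L/(kA) = 0.16/(0.0783×22.4) = 0.09122 K/W
R_outer film = 1/(h_o·A) = 1/(22.5×22.4) = 0.001984 K/W
R_total = 0.09322 K/W
Q = ΔT / R_total = 95 / 0.09322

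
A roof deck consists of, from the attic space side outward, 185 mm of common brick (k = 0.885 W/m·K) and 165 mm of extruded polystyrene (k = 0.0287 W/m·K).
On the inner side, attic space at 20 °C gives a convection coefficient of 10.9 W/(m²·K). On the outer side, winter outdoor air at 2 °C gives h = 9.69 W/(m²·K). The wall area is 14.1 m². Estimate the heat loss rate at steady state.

Model the wall as resistances in series:
R_inner film = 1/(h_i·A) = 1/(10.9×14.1) = 0.006507 K/W
R_common brick = L/(kA) = 0.185/(0.885×14.1) = 0.01483 K/W
R_extruded polystyrene = L/(kA) = 0.165/(0.0287×14.1) = 0.4077 K/W
R_outer film = 1/(h_o·A) = 1/(9.69×14.1) = 0.007319 K/W
R_total = 0.4364 K/W
Q = ΔT / R_total = 18 / 0.4364

Q ≈ 41.2 W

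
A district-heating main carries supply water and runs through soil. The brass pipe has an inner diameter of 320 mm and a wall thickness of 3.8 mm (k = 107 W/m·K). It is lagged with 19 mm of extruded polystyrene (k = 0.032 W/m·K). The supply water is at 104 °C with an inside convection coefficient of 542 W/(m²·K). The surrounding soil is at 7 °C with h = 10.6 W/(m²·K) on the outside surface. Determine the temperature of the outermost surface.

Cylindrical conduction, so R = ln(r₂/r₁)/(2πkL) per layer, in series:
R_inner film = 1/(h_i·2πr₁L) = 1/(542×2π×0.16×1) = 0.001835 K/W
R_brass pipe wall = ln(163.8/160)/(2π×107×1) = 3.491×10^-5 K/W
R_extruded polystyrene = ln(182.8/163.8)/(2π×0.032×1) = 0.5458 K/W
R_outer film = 1/(h_o·2πr_oL) = 1/(10.6×2π×0.1828×1) = 0.08214 K/W
R_total = 0.6298 K/W
Q = ΔT/R_total = 97/0.6298
Q = 154 W/m
T_interface = T_inner − Q·ΣR(inner→interface) = 104 − 154×0.5477

T ≈ 19.6 °C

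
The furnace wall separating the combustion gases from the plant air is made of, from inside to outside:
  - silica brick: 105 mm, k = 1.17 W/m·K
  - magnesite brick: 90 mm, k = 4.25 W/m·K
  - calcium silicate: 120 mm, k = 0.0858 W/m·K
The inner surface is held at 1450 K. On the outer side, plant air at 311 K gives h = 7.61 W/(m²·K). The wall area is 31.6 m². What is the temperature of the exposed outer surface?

Series thermal resistances:
R_silica brick = L/(kA) = 0.105/(1.17×31.6) = 0.00284 K/W
R_magnesite brick = L/(kA) = 0.09/(4.25×31.6) = 6.701×10^-4 K/W
R_calcium silicate = L/(kA) = 0.12/(0.0858×31.6) = 0.04426 K/W
R_outer film = 1/(h_o·A) = 1/(7.61×31.6) = 0.004158 K/W
R_total = 0.05193 K/W;  Q = ΔT/R_total = 1139/0.05193 = 21930 W
T_interface = T_inner − Q·ΣR(inner→interface) = 1450 − 21900×0.04777

T ≈ 402 K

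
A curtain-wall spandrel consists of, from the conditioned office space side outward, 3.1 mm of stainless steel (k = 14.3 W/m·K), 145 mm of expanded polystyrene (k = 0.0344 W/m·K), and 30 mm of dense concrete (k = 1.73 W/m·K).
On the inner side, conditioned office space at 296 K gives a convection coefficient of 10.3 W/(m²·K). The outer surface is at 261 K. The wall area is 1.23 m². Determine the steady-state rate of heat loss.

Q ≈ 9.94 W

Using the resistance-network approach (series):
R_inner film = 1/(h_i·A) = 1/(10.3×1.23) = 0.07893 K/W
R_stainless steel = L/(kA) = 0.0031/(14.3×1.23) = 1.762×10^-4 K/W
R_expanded polystyrene = L/(kA) = 0.145/(0.0344×1.23) = 3.427 K/W
R_dense concrete = L/(kA) = 0.03/(1.73×1.23) = 0.0141 K/W
R_total = 3.52 K/W
Q = ΔT / R_total = 35 / 3.52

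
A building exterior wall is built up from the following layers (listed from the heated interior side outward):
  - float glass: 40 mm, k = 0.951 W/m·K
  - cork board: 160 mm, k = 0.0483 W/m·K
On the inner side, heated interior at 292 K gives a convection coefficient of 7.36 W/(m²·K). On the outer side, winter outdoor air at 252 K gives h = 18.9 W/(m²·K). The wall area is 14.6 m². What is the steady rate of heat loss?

Q ≈ 165 W

Using the resistance-network approach (series):
R_inner film = 1/(h_i·A) = 1/(7.36×14.6) = 0.009306 K/W
R_float glass = L/(kA) = 0.04/(0.951×14.6) = 0.002881 K/W
R_cork board = L/(kA) = 0.16/(0.0483×14.6) = 0.2269 K/W
R_outer film = 1/(h_o·A) = 1/(18.9×14.6) = 0.003624 K/W
R_total = 0.2427 K/W
Q = ΔT / R_total = 40 / 0.2427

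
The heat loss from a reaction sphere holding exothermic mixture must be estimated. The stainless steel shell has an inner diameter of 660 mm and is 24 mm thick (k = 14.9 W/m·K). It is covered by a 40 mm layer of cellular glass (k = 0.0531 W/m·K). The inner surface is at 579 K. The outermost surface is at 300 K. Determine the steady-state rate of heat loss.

Q ≈ 648 W

Spherical conduction: R = (1/r_in − 1/r_out)/(4πk) per layer; series-sum.
R_stainless steel shell = (1/0.33 − 1/0.354)/(4π×14.9) = 0.001097 K/W
R_cellular glass = (1/0.354 − 1/0.394)/(4π×0.0531) = 0.4298 K/W
R_total = 0.4309 K/W
Q = ΔT/R_total = 279/0.4309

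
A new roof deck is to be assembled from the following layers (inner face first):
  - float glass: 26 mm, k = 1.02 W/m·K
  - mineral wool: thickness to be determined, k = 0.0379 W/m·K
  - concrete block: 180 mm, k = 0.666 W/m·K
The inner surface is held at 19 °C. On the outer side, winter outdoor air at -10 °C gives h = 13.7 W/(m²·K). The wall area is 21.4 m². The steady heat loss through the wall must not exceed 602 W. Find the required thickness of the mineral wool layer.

Using the resistance-network approach (series):
R_float glass = L/(kA) = 0.026/(1.02×21.4) = 0.001191 K/W
R_concrete block = L/(kA) = 0.18/(0.666×21.4) = 0.01263 K/W
R_outer film = 1/(h_o·A) = 1/(13.7×21.4) = 0.003411 K/W
Sum of the known resistances R_other = 0.01723 K/W
Required total resistance R_tot = ΔT/Q_allow = 29/602 = 0.04817 K/W
R_mineral wool = R_tot − R_other = 0.03094 K/W
L = R·k·A = 0.03094×0.0379×21.4

L ≈ 25.1 mm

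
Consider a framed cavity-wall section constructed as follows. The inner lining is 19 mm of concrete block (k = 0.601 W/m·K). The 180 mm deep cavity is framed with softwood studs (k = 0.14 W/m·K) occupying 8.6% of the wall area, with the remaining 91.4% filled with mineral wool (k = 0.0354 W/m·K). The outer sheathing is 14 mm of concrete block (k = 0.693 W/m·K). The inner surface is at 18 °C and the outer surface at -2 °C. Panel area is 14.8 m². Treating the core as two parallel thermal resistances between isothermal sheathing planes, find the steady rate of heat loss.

Q ≈ 72.1 W

Sheathing layers in series; stud and cavity paths in parallel between them.
R_inner = 0.019/(0.601×14.8) = 0.002136 K/W
R_stud  = 0.18/(0.14×0.086×14.8) = 1.01 K/W
R_cav   = 0.18/(0.0354×0.914×14.8) = 0.3759 K/W
1/R_core = 1/R_stud + 1/R_cav → R_core = 0.2739 K/W
R_outer = 0.014/(0.693×14.8) = 0.001365 K/W
R_total = 0.2775 K/W
Q = ΔT/R_total = 20/0.2775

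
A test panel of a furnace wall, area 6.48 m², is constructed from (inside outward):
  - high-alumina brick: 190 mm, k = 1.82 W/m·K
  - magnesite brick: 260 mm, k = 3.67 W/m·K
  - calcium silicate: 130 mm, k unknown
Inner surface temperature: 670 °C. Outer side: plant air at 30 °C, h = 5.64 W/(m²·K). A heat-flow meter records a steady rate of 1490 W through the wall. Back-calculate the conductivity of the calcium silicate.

k ≈ 0.0535 W/(m·K)

Thermal resistances in series:
R_high-alumina brick = L/(kA) = 0.19/(1.82×6.48) = 0.01611 K/W
R_magnesite brick = L/(kA) = 0.26/(3.67×6.48) = 0.01093 K/W
R_outer film = 1/(h_o·A) = 1/(5.64×6.48) = 0.02736 K/W
Sum of known resistances R_other = 0.05441 K/W
Total R = ΔT/Q = 640/1490 = 0.4295 K/W
R_calcium silicate = R_total − R_other = 0.3751 K/W
k = L/(R·A) = 0.13/(0.3751×6.48)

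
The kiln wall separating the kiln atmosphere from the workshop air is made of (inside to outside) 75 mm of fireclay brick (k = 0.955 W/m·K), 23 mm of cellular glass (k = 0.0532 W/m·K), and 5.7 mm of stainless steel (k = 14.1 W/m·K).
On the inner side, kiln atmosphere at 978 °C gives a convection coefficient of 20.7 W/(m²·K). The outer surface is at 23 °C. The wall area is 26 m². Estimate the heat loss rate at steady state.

Q ≈ 44400 W

Using the resistance-network approach (series):
R_inner film = 1/(h_i·A) = 1/(20.7×26) = 0.001858 K/W
R_fireclay brick = L/(kA) = 0.075/(0.955×26) = 0.003021 K/W
R_cellular glass = L/(kA) = 0.023/(0.0532×26) = 0.01663 K/W
R_stainless steel = L/(kA) = 0.0057/(14.1×26) = 1.555×10^-5 K/W
R_total = 0.02152 K/W
Q = ΔT / R_total = 955 / 0.02152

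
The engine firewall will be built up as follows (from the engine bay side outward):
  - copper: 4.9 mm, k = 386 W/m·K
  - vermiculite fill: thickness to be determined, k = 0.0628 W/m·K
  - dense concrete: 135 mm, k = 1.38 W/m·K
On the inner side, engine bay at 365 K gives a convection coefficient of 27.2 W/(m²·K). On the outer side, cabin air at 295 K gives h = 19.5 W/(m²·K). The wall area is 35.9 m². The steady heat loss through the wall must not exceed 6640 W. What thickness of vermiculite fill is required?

Series thermal resistances:
R_inner film = 1/(h_i·A) = 1/(27.2×35.9) = 0.001024 K/W
R_copper = L/(kA) = 0.0049/(386×35.9) = 3.536×10^-7 K/W
R_dense concrete = L/(kA) = 0.135/(1.38×35.9) = 0.002725 K/W
R_outer film = 1/(h_o·A) = 1/(19.5×35.9) = 0.001428 K/W
Sum of the known resistances R_other = 0.005178 K/W
Required total resistance R_tot = ΔT/Q_allow = 70/6640 = 0.01054 K/W
R_vermiculite fill = R_tot − R_other = 0.005364 K/W
L = R·k·A = 0.005364×0.0628×35.9

L ≈ 12.1 mm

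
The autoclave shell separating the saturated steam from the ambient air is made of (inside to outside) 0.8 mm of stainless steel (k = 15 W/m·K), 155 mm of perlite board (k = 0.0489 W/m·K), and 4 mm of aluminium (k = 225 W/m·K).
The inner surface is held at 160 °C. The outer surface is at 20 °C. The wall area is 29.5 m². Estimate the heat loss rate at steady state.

Model the wall as resistances in series:
R_stainless steel = L/(kA) = 0.0008/(15×29.5) = 1.808×10^-6 K/W
R_perlite board = L/(kA) = 0.155/(0.0489×29.5) = 0.1074 K/W
R_aluminium = L/(kA) = 0.004/(225×29.5) = 6.026×10^-7 K/W
R_total = 0.1075 K/W
Q = ΔT / R_total = 140 / 0.1075

Q ≈ 1300 W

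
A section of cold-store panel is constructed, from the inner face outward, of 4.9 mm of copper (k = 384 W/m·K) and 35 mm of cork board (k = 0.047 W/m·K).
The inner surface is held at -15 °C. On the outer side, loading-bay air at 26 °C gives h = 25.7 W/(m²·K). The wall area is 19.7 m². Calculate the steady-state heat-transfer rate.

Series thermal resistances:
R_copper = L/(kA) = 0.0049/(384×19.7) = 6.477×10^-7 K/W
R_cork board = L/(kA) = 0.035/(0.047×19.7) = 0.0378 K/W
R_outer film = 1/(h_o·A) = 1/(25.7×19.7) = 0.001975 K/W
R_total = 0.03978 K/W
Q = ΔT / R_total = 41 / 0.03978

Q ≈ 1030 W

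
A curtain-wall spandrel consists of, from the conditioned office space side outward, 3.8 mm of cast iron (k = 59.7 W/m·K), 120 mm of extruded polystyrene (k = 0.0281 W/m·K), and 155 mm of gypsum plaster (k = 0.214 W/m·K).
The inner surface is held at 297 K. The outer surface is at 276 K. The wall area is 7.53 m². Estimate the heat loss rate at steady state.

Thermal resistances in series:
R_cast iron = L/(kA) = 0.0038/(59.7×7.53) = 8.453×10^-6 K/W
R_extruded polystyrene = L/(kA) = 0.12/(0.0281×7.53) = 0.5671 K/W
R_gypsum plaster = L/(kA) = 0.155/(0.214×7.53) = 0.09619 K/W
R_total = 0.6633 K/W
Q = ΔT / R_total = 21 / 0.6633

Q ≈ 31.7 W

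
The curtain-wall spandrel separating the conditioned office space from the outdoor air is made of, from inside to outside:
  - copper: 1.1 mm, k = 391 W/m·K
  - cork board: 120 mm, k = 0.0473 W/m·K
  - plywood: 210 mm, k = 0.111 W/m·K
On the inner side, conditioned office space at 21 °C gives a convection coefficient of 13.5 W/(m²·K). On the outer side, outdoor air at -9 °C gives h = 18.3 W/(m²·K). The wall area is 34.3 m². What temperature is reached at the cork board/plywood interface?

Model the wall as resistances in series:
R_inner film = 1/(h_i·A) = 1/(13.5×34.3) = 0.00216 K/W
R_copper = L/(kA) = 0.0011/(391×34.3) = 8.202×10^-8 K/W
R_cork board = L/(kA) = 0.12/(0.0473×34.3) = 0.07396 K/W
R_plywood = L/(kA) = 0.21/(0.111×34.3) = 0.05516 K/W
R_outer film = 1/(h_o·A) = 1/(18.3×34.3) = 0.001593 K/W
R_total = 0.1329 K/W;  Q = ΔT/R_total = 30/0.1329 = 225.8 W
T_interface = T_inner − Q·ΣR(inner→interface) = 21 − 226×0.07612

T ≈ 3.81 °C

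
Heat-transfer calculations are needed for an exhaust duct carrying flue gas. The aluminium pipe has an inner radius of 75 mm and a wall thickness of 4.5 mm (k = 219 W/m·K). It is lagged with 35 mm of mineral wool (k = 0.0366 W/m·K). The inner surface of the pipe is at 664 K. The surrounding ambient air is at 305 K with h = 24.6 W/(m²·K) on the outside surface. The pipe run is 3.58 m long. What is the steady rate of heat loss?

For a radial system each layer contributes R = ln(r_out/r_in)/(2πkL); films add R = 1/(hA).
R_aluminium pipe wall = ln(79.5/75)/(2π×219×3.58) = 1.183×10^-5 K/W
R_mineral wool = ln(114.5/79.5)/(2π×0.0366×3.58) = 0.4431 K/W
R_outer film = 1/(h_o·2πr_oL) = 1/(24.6×2π×0.1145×3.58) = 0.01578 K/W
R_total = 0.4589 K/W
Q = ΔT/R_total = 359/0.4589

Q ≈ 782 W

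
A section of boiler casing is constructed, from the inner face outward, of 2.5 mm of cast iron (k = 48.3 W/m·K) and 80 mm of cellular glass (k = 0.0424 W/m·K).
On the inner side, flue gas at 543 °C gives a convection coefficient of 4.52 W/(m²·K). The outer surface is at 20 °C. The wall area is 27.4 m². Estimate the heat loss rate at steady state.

Q ≈ 6800 W

Model the wall as resistances in series:
R_inner film = 1/(h_i·A) = 1/(4.52×27.4) = 0.008074 K/W
R_cast iron = L/(kA) = 0.0025/(48.3×27.4) = 1.889×10^-6 K/W
R_cellular glass = L/(kA) = 0.08/(0.0424×27.4) = 0.06886 K/W
R_total = 0.07694 K/W
Q = ΔT / R_total = 523 / 0.07694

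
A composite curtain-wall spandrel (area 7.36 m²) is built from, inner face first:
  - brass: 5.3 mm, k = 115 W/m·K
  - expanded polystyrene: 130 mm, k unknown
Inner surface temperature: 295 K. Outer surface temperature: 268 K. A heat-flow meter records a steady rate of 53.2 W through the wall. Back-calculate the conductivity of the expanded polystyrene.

k ≈ 0.0348 W/(m·K)

Thermal resistances in series:
R_brass = L/(kA) = 0.0053/(115×7.36) = 6.262×10^-6 K/W
Sum of known resistances R_other = 6.262×10^-6 K/W
Total R = ΔT/Q = 27/53.2 = 0.5075 K/W
R_expanded polystyrene = R_total − R_other = 0.5075 K/W
k = L/(R·A) = 0.13/(0.5075×7.36)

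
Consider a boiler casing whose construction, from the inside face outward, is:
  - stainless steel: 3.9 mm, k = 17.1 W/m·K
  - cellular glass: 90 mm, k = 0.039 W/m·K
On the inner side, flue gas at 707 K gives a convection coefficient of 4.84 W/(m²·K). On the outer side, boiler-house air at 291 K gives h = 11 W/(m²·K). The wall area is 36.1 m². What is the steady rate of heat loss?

Q ≈ 5760 W

Treating each layer as a thermal resistance in series:
R_inner film = 1/(h_i·A) = 1/(4.84×36.1) = 0.005723 K/W
R_stainless steel = L/(kA) = 0.0039/(17.1×36.1) = 6.318×10^-6 K/W
R_cellular glass = L/(kA) = 0.09/(0.039×36.1) = 0.06392 K/W
R_outer film = 1/(h_o·A) = 1/(11×36.1) = 0.002518 K/W
R_total = 0.07217 K/W
Q = ΔT / R_total = 416 / 0.07217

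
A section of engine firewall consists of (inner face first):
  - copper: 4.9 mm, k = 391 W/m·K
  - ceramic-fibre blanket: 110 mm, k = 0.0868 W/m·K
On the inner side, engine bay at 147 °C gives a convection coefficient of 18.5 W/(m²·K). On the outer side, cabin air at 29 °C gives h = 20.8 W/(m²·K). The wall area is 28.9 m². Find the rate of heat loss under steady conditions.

Model the wall as resistances in series:
R_inner film = 1/(h_i·A) = 1/(18.5×28.9) = 0.00187 K/W
R_copper = L/(kA) = 0.0049/(391×28.9) = 4.336×10^-7 K/W
R_ceramic-fibre blanket = L/(kA) = 0.11/(0.0868×28.9) = 0.04385 K/W
R_outer film = 1/(h_o·A) = 1/(20.8×28.9) = 0.001664 K/W
R_total = 0.04738 K/W
Q = ΔT / R_total = 118 / 0.04738

Q ≈ 2490 W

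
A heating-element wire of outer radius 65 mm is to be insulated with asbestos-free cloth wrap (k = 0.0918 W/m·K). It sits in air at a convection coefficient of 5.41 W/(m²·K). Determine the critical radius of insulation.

r_cr ≈ 17 mm

For a cylinder r_cr = k/h = 0.0918/5.41
r_cr = 17 mm; since the bare radius (65 mm) is above r_cr, any added insulation will reduce heat loss.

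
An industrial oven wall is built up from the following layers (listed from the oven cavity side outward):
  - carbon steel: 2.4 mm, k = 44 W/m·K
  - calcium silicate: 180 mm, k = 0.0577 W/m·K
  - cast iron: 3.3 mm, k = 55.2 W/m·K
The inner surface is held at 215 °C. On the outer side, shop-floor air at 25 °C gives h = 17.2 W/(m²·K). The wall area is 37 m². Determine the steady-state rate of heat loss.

Using the resistance-network approach (series):
R_carbon steel = L/(kA) = 0.0024/(44×37) = 1.474×10^-6 K/W
R_calcium silicate = L/(kA) = 0.18/(0.0577×37) = 0.08431 K/W
R_cast iron = L/(kA) = 0.0033/(55.2×37) = 1.616×10^-6 K/W
R_outer film = 1/(h_o·A) = 1/(17.2×37) = 0.001571 K/W
R_total = 0.08589 K/W
Q = ΔT / R_total = 190 / 0.08589

Q ≈ 2210 W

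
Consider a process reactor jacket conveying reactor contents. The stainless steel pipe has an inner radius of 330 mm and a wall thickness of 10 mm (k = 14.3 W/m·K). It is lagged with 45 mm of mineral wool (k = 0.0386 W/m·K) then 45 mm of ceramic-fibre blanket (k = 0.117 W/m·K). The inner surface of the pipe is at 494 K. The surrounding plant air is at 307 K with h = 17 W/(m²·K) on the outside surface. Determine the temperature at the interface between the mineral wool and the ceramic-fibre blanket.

T ≈ 354 K

For a radial system each layer contributes R = ln(r_out/r_in)/(2πkL); films add R = 1/(hA).
R_stainless steel pipe wall = ln(340/330)/(2π×14.3×1) = 3.323×10^-4 K/W
R_mineral wool = ln(385/340)/(2π×0.0386×1) = 0.5125 K/W
R_ceramic-fibre blanket = ln(430/385)/(2π×0.117×1) = 0.1504 K/W
R_outer film = 1/(h_o·2πr_oL) = 1/(17×2π×0.43×1) = 0.02177 K/W
R_total = 0.685 K/W
Q = ΔT/R_total = 187/0.685
Q = 273 W/m
T_interface = T_inner − Q·ΣR(inner→interface) = 494 − 273×0.5128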